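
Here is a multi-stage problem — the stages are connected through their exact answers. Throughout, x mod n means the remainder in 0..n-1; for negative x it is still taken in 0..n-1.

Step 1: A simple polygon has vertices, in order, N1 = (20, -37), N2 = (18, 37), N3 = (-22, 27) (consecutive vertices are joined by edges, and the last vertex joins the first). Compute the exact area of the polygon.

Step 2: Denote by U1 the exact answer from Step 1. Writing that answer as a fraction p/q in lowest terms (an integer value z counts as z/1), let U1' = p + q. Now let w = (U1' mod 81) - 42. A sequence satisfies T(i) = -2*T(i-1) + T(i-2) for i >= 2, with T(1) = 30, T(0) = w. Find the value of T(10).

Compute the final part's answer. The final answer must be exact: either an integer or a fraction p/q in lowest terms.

Step 1: cross terms: (20*37 - 18*-37)=1406, (18*27 - -22*37)=1300, (-22*-37 - 20*27)=274; twice the area = |2980| = 2980; area = 1490; answer 1490
Step 2: U1 = 1490; threaded value p + q = 1491; w = -9; T(2) = -2*(30) + 1*(-9) = -69; iterating: T(2)=-69, T(3)=168, T(4)=-405, T(5)=978, T(6)=-2361, T(7)=5700, T(8)=-13761, T(9)=33222, T(10)=-80205; answer -80205

-80205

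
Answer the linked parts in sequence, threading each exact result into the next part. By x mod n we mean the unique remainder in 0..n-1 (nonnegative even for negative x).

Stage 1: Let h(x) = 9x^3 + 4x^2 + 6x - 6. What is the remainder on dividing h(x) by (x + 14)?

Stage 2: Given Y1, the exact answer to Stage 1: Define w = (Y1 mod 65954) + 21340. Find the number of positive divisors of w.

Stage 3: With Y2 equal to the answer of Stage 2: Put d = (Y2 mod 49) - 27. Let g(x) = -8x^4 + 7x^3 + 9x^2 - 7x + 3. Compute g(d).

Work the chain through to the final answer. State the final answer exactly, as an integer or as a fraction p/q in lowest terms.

Stage 1: remainder = value at the root: 9*(-14)^3 + 4*(-14)^2 + 6*(-14)^1 - 6 = (-24696) + (784) + (-84) + (-6) = -24002; answer -24002
Stage 2: Y1 = -24002; w = 63292; 63292 = 2^2 * 15823; number of divisors = (2+1) * (1+1) = 6; answer 6
Stage 3: Y2 = 6; d = -21; -8*(-21)^4 + 7*(-21)^3 + 9*(-21)^2 - 7*(-21)^1 + 3 = (-1555848) + (-64827) + (3969) + (147) + (3) = -1616556; answer -1616556

-1616556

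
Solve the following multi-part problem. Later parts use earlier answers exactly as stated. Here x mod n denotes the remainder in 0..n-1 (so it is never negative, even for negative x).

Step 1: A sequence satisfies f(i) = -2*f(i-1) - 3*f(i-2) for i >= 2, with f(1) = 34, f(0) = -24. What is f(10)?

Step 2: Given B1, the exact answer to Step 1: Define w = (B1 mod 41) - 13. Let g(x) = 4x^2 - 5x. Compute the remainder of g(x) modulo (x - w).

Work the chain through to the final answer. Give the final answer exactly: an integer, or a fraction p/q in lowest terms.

Step 1: f(2) = -2*(34) - 3*(-24) = 4; iterating: f(2)=4, f(3)=-110, f(4)=208, f(5)=-86, f(6)=-452, f(7)=1162, f(8)=-968, f(9)=-1550, f(10)=6004; answer 6004
Step 2: B1 = 6004; w = 5; remainder = value at the root: 4*(5)^2 - 5*(5)^1 = (100) + (-25) = 75; answer 75

75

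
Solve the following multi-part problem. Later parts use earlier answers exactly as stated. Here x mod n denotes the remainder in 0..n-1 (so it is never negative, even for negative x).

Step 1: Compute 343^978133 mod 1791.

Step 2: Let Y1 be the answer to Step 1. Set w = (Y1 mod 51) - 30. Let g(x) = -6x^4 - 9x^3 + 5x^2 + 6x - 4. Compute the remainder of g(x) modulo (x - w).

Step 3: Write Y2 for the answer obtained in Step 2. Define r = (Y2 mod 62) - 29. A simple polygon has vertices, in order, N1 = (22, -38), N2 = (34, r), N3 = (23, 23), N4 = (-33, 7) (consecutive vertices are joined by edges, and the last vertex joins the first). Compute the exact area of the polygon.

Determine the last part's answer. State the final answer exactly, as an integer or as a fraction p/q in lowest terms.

4097/2

Step 1: squarings mod 1791: 343^1=343, 343^2=1234, 343^4=406, 343^8=64, 343^16=514, 343^32=919, 343^64=1000, 343^128=622, 343^256=28, 343^512=784, 343^1024=343, 343^2048=1234, 343^4096=406, 343^8192=64, 343^16384=514, 343^32768=919, 343^65536=1000, 343^131072=622, 343^262144=28, 343^524288=784; 343^978133 = 343^1 * 343^4 * 343^16 * 343^64 * 343^128 * 343^1024 * 343^2048 * 343^8192 * 343^16384 * 343^32768 * 343^131072 * 343^262144 * 343^524288 = 496 (mod 1791); answer 496
Step 2: Y1 = 496; w = 7; remainder = value at the root: -6*(7)^4 - 9*(7)^3 + 5*(7)^2 + 6*(7)^1 - 4 = (-14406) + (-3087) + (245) + (42) + (-4) = -17210; answer -17210
Step 3: Y2 = -17210; r = -3; cross terms: (22*-3 - 34*-38)=1226, (34*23 - 23*-3)=851, (23*7 - -33*23)=920, (-33*-38 - 22*7)=1100; twice the area = |4097| = 4097; area = 4097/2; answer 4097/2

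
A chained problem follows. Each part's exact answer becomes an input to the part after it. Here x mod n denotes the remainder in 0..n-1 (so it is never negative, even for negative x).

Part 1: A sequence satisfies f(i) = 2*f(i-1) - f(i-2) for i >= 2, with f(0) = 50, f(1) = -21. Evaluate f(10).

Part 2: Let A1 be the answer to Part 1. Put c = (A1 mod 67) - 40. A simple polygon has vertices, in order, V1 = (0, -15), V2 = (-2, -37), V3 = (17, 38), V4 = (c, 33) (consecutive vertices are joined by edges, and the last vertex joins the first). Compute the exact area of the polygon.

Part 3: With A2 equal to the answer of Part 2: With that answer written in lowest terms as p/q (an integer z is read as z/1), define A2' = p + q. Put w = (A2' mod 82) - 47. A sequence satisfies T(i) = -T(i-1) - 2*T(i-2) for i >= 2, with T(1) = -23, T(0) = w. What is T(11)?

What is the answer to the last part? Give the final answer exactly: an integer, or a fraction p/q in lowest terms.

-67

Part 1: f(2) = 2*(-21) - 1*(50) = -92; iterating: f(2)=-92, f(3)=-163, f(4)=-234, f(5)=-305, f(6)=-376, f(7)=-447, f(8)=-518, f(9)=-589, f(10)=-660; answer -660
Part 2: A1 = -660; c = -30; cross terms: (0*-37 - -2*-15)=-30, (-2*38 - 17*-37)=553, (17*33 - -30*38)=1701, (-30*-15 - 0*33)=450; twice the area = |2674| = 2674; area = 1337; answer 1337
Part 3: A2 = 1337; threaded value p + q = 1338; w = -21; T(2) = -1*(-23) - 2*(-21) = 65; iterating: T(2)=65, T(3)=-19, T(4)=-111, T(5)=149, T(6)=73, T(7)=-371, T(8)=225, T(9)=517, T(10)=-967, T(11)=-67; answer -67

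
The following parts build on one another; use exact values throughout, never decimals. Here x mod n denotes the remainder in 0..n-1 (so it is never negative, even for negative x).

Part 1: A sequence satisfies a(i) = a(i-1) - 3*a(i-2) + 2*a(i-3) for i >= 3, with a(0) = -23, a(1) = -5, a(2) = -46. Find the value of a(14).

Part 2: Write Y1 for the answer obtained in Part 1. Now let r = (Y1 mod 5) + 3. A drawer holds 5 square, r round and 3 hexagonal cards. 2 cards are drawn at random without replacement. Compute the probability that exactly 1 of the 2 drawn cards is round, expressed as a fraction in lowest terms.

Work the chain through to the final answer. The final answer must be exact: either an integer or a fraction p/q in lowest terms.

Part 1: a(3) = 1*(-46) - 3*(-5) + 2*(-23) = -77; iterating: a(3)=-77, a(4)=51, a(5)=190, a(6)=-117, a(7)=-585, a(8)=146, a(9)=1667, a(10)=59, a(11)=-4650, a(12)=-1493, a(13)=12575, a(14)=7754; answer 7754
Part 2: Y1 = 7754; r = 7; total draws C(15,2) = 105; favorable C(7,1)*C(8,1) = 56; P = 8/15; answer 8/15

8/15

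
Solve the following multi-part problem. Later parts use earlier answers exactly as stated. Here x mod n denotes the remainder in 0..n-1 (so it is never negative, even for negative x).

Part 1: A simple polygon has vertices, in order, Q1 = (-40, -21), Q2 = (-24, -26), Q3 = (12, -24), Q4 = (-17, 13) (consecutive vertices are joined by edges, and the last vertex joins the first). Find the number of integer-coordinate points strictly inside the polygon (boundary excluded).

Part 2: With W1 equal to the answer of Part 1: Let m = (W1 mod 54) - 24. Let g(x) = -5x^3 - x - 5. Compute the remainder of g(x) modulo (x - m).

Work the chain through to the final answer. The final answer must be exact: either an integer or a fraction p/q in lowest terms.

Part 1: cross terms: (-40*-26 - -24*-21)=536, (-24*-24 - 12*-26)=888, (12*13 - -17*-24)=-252, (-17*-21 - -40*13)=877; twice the area = |2049| = 2049; area = 2049/2; boundary points = 1 + 2 + 1 + 1 = 5; strictly interior points = area - boundary/2 + 1 = 1023; answer 1023
Part 2: W1 = 1023; m = 27; remainder = value at the root: -5*(27)^3 - 1*(27)^1 - 5 = (-98415) + (-27) + (-5) = -98447; answer -98447

-98447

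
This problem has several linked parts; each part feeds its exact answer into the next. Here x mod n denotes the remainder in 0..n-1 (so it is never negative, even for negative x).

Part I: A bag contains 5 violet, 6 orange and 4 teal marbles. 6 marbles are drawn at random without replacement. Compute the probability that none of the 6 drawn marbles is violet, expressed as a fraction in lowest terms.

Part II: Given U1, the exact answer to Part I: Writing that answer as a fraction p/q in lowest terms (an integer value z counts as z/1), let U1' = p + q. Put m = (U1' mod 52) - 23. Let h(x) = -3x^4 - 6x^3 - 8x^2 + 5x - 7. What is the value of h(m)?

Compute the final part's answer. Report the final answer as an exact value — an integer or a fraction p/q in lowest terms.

Part I: total draws C(15,6) = 5005; favorable C(10,6) = 210; P = 6/143; answer 6/143
Part II: U1 = 6/143; threaded value p + q = 149; m = 22; -3*(22)^4 - 6*(22)^3 - 8*(22)^2 + 5*(22)^1 - 7 = (-702768) + (-63888) + (-3872) + (110) + (-7) = -770425; answer -770425

-770425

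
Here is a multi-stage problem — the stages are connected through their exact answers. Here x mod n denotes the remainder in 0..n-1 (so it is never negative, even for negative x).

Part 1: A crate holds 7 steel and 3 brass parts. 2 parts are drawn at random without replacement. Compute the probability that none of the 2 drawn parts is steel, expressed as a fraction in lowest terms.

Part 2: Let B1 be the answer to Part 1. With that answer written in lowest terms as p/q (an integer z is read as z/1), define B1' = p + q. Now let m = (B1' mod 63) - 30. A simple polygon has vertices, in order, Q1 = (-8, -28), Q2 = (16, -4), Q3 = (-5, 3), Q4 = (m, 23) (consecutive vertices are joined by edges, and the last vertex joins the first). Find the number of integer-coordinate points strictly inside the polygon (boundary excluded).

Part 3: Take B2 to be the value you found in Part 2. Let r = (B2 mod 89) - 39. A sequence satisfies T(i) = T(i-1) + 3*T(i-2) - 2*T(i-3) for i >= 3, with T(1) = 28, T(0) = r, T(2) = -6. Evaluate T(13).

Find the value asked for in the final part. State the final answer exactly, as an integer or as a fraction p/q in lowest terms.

Part 1: total draws C(10,2) = 45; favorable C(3,2) = 3; P = 1/15; answer 1/15
Part 2: B1 = 1/15; threaded value p + q = 16; m = -14; cross terms: (-8*-4 - 16*-28)=480, (16*3 - -5*-4)=28, (-5*23 - -14*3)=-73, (-14*-28 - -8*23)=576; twice the area = |1011| = 1011; area = 1011/2; boundary points = 24 + 7 + 1 + 3 = 35; strictly interior points = area - boundary/2 + 1 = 489; answer 489
Part 3: B2 = 489; r = 5; T(3) = 1*(-6) + 3*(28) - 2*(5) = 68; iterating: T(3)=68, T(4)=-6, T(5)=210, T(6)=56, T(7)=698, T(8)=446, T(9)=2428, T(10)=2370, T(11)=8762, T(12)=11016, T(13)=32562; answer 32562

32562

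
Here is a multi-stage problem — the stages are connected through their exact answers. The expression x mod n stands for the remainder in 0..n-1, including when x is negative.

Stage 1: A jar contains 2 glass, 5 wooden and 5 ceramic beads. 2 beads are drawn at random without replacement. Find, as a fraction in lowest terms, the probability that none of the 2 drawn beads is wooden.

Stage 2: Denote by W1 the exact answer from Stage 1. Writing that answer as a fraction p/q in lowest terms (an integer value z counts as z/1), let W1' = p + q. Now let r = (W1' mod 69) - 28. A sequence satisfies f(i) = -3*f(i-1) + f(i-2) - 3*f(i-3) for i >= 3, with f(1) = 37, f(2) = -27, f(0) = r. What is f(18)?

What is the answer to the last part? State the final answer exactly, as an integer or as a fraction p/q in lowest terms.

-21283844763

Stage 1: total draws C(12,2) = 66; favorable C(7,2) = 21; P = 7/22; answer 7/22
Stage 2: W1 = 7/22; threaded value p + q = 29; r = 1; f(3) = -3*(-27) + 1*(37) - 3*(1) = 115; iterating: f(3)=115, f(4)=-483, f(5)=1645, f(6)=-5763, f(7)=20383, f(8)=-71847, f(9)=253213, f(10)=-892635, f(11)=3146659, f(12)=-11092251, f(13)=39101317, f(14)=-137836179, f(15)=485886607, f(16)=-1712799951, f(17)=6037794997, f(18)=-21283844763; answer -21283844763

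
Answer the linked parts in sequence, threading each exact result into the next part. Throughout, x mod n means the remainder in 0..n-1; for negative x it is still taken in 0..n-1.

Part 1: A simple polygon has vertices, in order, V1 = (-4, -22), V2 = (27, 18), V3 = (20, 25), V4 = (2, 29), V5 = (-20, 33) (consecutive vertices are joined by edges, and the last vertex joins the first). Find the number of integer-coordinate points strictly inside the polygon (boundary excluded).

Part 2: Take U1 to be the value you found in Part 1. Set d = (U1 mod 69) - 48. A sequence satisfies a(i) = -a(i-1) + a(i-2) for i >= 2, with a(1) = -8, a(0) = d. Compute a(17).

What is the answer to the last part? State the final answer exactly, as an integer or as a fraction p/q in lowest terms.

-9815

Part 1: cross terms: (-4*18 - 27*-22)=522, (27*25 - 20*18)=315, (20*29 - 2*25)=530, (2*33 - -20*29)=646, (-20*-22 - -4*33)=572; twice the area = |2585| = 2585; area = 2585/2; boundary points = 1 + 7 + 2 + 2 + 1 = 13; strictly interior points = area - boundary/2 + 1 = 1287; answer 1287
Part 2: U1 = 1287; d = -3; a(2) = -1*(-8) + 1*(-3) = 5; iterating: a(2)=5, a(3)=-13, a(4)=18, a(5)=-31, a(6)=49, a(7)=-80, a(8)=129, a(9)=-209, a(10)=338, a(11)=-547, a(12)=885, a(13)=-1432, a(14)=2317, a(15)=-3749, a(16)=6066, a(17)=-9815; answer -9815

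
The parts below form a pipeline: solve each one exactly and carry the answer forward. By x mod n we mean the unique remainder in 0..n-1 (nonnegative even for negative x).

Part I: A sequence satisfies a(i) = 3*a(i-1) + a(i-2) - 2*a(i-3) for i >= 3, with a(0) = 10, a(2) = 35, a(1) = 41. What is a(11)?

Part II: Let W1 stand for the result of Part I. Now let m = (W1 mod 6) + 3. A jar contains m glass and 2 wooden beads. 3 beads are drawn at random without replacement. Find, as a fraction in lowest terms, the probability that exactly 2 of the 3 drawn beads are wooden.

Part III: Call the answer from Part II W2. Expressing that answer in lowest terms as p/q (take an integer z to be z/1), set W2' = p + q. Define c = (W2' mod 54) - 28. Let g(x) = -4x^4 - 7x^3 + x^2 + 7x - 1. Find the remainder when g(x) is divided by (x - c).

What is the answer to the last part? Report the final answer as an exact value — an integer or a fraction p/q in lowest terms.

-862159

Part I: a(3) = 3*(35) + 1*(41) - 2*(10) = 126; iterating: a(3)=126, a(4)=331, a(5)=1049, a(6)=3226, a(7)=10065, a(8)=31323, a(9)=97582, a(10)=303939, a(11)=946753; answer 946753
Part II: W1 = 946753; m = 4; total draws C(6,3) = 20; favorable C(2,2)*C(4,1) = 4; P = 1/5; answer 1/5
Part III: W2 = 1/5; threaded value p + q = 6; c = -22; remainder = value at the root: -4*(-22)^4 - 7*(-22)^3 + 1*(-22)^2 + 7*(-22)^1 - 1 = (-937024) + (74536) + (484) + (-154) + (-1) = -862159; answer -862159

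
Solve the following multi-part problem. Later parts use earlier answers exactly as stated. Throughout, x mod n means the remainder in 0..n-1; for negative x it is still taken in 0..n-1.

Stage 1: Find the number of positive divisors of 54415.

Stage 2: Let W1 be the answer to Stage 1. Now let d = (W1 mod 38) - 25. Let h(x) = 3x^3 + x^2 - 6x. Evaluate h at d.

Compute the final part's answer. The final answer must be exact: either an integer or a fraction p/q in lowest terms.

Stage 1: 54415 = 5 * 10883; number of divisors = (1+1) * (1+1) = 4; answer 4
Stage 2: W1 = 4; d = -21; 3*(-21)^3 + 1*(-21)^2 - 6*(-21)^1 = (-27783) + (441) + (126) = -27216; answer -27216

-27216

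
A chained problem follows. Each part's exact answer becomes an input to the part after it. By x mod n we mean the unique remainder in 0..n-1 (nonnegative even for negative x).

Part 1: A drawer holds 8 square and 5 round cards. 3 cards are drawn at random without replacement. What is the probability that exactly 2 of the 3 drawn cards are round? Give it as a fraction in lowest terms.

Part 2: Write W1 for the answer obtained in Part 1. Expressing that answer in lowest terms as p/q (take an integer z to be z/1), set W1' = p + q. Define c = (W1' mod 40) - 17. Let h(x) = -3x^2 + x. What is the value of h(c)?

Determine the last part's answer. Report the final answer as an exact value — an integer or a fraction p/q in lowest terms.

-102

Part 1: total draws C(13,3) = 286; favorable C(5,2)*C(8,1) = 80; P = 40/143; answer 40/143
Part 2: W1 = 40/143; threaded value p + q = 183; c = 6; -3*(6)^2 + 1*(6)^1 = (-108) + (6) = -102; answer -102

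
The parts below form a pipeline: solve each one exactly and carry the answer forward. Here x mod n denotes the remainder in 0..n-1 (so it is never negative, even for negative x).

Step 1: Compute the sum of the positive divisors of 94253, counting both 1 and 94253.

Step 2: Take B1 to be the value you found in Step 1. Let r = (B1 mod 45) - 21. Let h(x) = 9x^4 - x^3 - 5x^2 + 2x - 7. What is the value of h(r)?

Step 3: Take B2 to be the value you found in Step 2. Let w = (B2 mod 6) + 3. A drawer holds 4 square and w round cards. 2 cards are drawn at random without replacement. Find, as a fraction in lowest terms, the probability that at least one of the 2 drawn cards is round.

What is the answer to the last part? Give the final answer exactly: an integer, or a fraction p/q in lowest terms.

Step 1: 94253 is prime, so its only divisors are 1 and 94253; sigma = 1 + 94253 = 94254; answer 94254
Step 2: B1 = 94254; r = 3; 9*(3)^4 - 1*(3)^3 - 5*(3)^2 + 2*(3)^1 - 7 = (729) + (-27) + (-45) + (6) + (-7) = 656; answer 656
Step 3: B2 = 656; w = 5; total draws C(9,2) = 36; complement C(4,2) = 6; favorable 36 - 6 = 30; P = 5/6; answer 5/6

5/6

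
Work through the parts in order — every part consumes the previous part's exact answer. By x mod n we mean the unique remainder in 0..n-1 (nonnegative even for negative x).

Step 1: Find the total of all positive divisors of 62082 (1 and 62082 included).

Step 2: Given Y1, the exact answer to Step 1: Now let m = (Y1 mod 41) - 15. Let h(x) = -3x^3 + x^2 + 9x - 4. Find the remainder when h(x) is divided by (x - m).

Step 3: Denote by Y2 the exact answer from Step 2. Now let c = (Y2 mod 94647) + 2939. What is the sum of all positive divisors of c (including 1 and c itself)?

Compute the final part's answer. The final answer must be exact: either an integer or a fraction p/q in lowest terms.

183600

Step 1: 62082 = 2 * 3^2 * 3449; sigma = (1 + 2) * (1 + 3 + 9) * (1 + 3449) = 3 * 13 * 3450 = 134550; answer 134550
Step 2: Y1 = 134550; m = 14; remainder = value at the root: -3*(14)^3 + 1*(14)^2 + 9*(14)^1 - 4 = (-8232) + (196) + (126) + (-4) = -7914; answer -7914
Step 3: Y2 = -7914; c = 89672; 89672 = 2^3 * 11 * 1019; sigma = (1 + 2 + 4 + 8) * (1 + 11) * (1 + 1019) = 15 * 12 * 1020 = 183600; answer 183600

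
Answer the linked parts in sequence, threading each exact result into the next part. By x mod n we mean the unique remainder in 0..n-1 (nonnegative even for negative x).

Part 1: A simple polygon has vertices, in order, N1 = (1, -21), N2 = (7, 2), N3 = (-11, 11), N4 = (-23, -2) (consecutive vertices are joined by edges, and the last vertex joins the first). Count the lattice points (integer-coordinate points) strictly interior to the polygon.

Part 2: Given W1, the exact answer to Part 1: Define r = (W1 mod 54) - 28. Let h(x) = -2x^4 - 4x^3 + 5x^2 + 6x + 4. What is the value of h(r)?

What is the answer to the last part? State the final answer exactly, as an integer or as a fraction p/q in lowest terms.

Part 1: cross terms: (1*2 - 7*-21)=149, (7*11 - -11*2)=99, (-11*-2 - -23*11)=275, (-23*-21 - 1*-2)=485; twice the area = |1008| = 1008; area = 504; boundary points = 1 + 9 + 1 + 1 = 12; strictly interior points = area - boundary/2 + 1 = 499; answer 499
Part 2: W1 = 499; r = -15; -2*(-15)^4 - 4*(-15)^3 + 5*(-15)^2 + 6*(-15)^1 + 4 = (-101250) + (13500) + (1125) + (-90) + (4) = -86711; answer -86711

-86711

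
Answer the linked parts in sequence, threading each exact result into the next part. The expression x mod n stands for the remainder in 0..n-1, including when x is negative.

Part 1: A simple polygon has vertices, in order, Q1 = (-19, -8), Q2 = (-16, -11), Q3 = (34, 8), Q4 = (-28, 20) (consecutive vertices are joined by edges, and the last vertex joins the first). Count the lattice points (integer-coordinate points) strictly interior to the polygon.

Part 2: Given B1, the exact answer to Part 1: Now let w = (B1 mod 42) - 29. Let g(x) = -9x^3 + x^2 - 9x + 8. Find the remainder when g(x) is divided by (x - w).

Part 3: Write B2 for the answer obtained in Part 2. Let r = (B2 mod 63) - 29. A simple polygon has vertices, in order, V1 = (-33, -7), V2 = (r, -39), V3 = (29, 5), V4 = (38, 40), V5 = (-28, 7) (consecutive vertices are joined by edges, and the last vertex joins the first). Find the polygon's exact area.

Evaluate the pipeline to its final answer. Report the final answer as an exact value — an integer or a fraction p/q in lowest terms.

5357/2

Part 1: cross terms: (-19*-11 - -16*-8)=81, (-16*8 - 34*-11)=246, (34*20 - -28*8)=904, (-28*-8 - -19*20)=604; twice the area = |1835| = 1835; area = 1835/2; boundary points = 3 + 1 + 2 + 1 = 7; strictly interior points = area - boundary/2 + 1 = 915; answer 915
Part 2: B1 = 915; w = 4; remainder = value at the root: -9*(4)^3 + 1*(4)^2 - 9*(4)^1 + 8 = (-576) + (16) + (-36) + (8) = -588; answer -588
Part 3: B2 = -588; r = 13; cross terms: (-33*-39 - 13*-7)=1378, (13*5 - 29*-39)=1196, (29*40 - 38*5)=970, (38*7 - -28*40)=1386, (-28*-7 - -33*7)=427; twice the area = |5357| = 5357; area = 5357/2; answer 5357/2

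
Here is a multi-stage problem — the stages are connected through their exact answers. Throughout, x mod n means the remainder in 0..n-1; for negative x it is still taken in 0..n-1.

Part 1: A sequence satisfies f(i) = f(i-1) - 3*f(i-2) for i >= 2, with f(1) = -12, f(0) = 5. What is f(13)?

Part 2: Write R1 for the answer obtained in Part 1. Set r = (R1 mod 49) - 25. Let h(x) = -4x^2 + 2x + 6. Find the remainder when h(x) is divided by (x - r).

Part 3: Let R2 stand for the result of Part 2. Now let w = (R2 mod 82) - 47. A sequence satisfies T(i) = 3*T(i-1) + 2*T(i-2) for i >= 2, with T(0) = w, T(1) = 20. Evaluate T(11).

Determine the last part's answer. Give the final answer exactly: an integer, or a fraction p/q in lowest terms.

3921106

Part 1: f(2) = 1*(-12) - 3*(5) = -27; iterating: f(2)=-27, f(3)=9, f(4)=90, f(5)=63, f(6)=-207, f(7)=-396, f(8)=225, f(9)=1413, f(10)=738, f(11)=-3501, f(12)=-5715, f(13)=4788; answer 4788
Part 2: R1 = 4788; r = 10; remainder = value at the root: -4*(10)^2 + 2*(10)^1 + 6 = (-400) + (20) + (6) = -374; answer -374
Part 3: R2 = -374; w = -11; T(2) = 3*(20) + 2*(-11) = 38; iterating: T(2)=38, T(3)=154, T(4)=538, T(5)=1922, T(6)=6842, T(7)=24370, T(8)=86794, T(9)=309122, T(10)=1100954, T(11)=3921106; answer 3921106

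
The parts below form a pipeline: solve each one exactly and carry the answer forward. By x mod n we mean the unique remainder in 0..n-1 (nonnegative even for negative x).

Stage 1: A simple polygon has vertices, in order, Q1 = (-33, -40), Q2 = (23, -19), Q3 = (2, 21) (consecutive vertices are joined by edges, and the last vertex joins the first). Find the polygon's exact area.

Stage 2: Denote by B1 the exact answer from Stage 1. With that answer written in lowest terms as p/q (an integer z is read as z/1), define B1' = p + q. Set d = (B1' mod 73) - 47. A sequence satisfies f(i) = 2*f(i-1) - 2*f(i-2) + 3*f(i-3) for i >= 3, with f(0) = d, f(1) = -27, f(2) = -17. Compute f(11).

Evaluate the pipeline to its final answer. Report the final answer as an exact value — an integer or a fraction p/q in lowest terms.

359

Stage 1: cross terms: (-33*-19 - 23*-40)=1547, (23*21 - 2*-19)=521, (2*-40 - -33*21)=613; twice the area = |2681| = 2681; area = 2681/2; answer 2681/2
Stage 2: B1 = 2681/2; threaded value p + q = 2683; d = 8; f(3) = 2*(-17) - 2*(-27) + 3*(8) = 44; iterating: f(3)=44, f(4)=41, f(5)=-57, f(6)=-64, f(7)=109, f(8)=175, f(9)=-60, f(10)=-143, f(11)=359; answer 359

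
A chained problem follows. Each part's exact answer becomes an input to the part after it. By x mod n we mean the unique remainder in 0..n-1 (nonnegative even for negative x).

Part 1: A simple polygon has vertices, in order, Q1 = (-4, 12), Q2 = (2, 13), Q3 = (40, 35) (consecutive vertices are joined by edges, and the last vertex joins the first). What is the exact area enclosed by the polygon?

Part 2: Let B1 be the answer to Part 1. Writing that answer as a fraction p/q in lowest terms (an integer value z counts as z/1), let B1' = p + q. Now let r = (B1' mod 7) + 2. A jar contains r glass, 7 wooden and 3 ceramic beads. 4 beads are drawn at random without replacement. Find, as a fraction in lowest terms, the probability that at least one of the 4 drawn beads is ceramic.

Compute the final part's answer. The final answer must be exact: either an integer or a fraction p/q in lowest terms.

113/204

Part 1: cross terms: (-4*13 - 2*12)=-76, (2*35 - 40*13)=-450, (40*12 - -4*35)=620; twice the area = |94| = 94; area = 47; answer 47
Part 2: B1 = 47; threaded value p + q = 48; r = 8; total draws C(18,4) = 3060; complement C(15,4) = 1365; favorable 3060 - 1365 = 1695; P = 113/204; answer 113/204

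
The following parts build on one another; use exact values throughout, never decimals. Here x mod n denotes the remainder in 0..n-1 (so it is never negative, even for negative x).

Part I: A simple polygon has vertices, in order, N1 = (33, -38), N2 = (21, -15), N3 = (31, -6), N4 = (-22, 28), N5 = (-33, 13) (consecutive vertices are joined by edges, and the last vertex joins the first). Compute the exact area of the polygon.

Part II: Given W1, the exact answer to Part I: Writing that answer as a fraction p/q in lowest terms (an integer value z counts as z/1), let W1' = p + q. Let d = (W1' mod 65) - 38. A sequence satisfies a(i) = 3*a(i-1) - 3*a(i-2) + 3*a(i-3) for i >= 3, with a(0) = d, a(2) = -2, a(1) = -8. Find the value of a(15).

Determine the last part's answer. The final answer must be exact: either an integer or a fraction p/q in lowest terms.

Part I: cross terms: (33*-15 - 21*-38)=303, (21*-6 - 31*-15)=339, (31*28 - -22*-6)=736, (-22*13 - -33*28)=638, (-33*-38 - 33*13)=825; twice the area = |2841| = 2841; area = 2841/2; answer 2841/2
Part II: W1 = 2841/2; threaded value p + q = 2843; d = 10; a(3) = 3*(-2) - 3*(-8) + 3*(10) = 48; iterating: a(3)=48, a(4)=126, a(5)=228, a(6)=450, a(7)=1044, a(8)=2466, a(9)=5616, a(10)=12582, a(11)=28296, a(12)=63990, a(13)=144828, a(14)=327402, a(15)=739692; answer 739692

739692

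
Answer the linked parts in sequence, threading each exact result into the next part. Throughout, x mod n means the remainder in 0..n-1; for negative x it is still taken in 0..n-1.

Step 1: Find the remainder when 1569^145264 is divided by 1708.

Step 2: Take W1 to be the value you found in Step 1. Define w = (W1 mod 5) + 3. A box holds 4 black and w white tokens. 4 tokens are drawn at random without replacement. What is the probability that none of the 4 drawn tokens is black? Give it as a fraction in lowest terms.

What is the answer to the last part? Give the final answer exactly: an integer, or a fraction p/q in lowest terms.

1/70

Step 1: squarings mod 1708: 1569^1=1569, 1569^2=533, 1569^4=561, 1569^8=449, 1569^16=57, 1569^32=1541, 1569^64=561, 1569^128=449, 1569^256=57, 1569^512=1541, 1569^1024=561, 1569^2048=449, 1569^4096=57, 1569^8192=1541, 1569^16384=561, 1569^32768=449, 1569^65536=57, 1569^131072=1541; 1569^145264 = 1569^16 * 1569^32 * 1569^64 * 1569^256 * 1569^512 * 1569^1024 * 1569^4096 * 1569^8192 * 1569^131072 = 561 (mod 1708); answer 561
Step 2: W1 = 561; w = 4; total draws C(8,4) = 70; favorable C(4,4) = 1; P = 1/70; answer 1/70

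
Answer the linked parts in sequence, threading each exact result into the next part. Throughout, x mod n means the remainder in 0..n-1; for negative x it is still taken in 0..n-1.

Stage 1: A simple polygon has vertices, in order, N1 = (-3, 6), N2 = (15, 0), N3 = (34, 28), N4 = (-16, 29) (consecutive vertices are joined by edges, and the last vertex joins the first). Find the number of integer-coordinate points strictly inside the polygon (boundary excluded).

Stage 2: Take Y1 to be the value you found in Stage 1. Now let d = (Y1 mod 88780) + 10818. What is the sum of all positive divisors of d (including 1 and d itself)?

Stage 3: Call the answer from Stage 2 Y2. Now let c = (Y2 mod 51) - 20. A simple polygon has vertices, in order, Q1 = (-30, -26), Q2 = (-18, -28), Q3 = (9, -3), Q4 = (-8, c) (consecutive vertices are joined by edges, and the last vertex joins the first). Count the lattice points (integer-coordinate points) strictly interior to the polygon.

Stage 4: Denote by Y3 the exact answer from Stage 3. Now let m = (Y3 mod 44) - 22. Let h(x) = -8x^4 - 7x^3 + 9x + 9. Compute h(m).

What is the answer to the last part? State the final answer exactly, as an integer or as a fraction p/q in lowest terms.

-21537

Stage 1: cross terms: (-3*0 - 15*6)=-90, (15*28 - 34*0)=420, (34*29 - -16*28)=1434, (-16*6 - -3*29)=-9; twice the area = |1755| = 1755; area = 1755/2; boundary points = 6 + 1 + 1 + 1 = 9; strictly interior points = area - boundary/2 + 1 = 874; answer 874
Stage 2: Y1 = 874; d = 11692; 11692 = 2^2 * 37 * 79; sigma = (1 + 2 + 4) * (1 + 37) * (1 + 79) = 7 * 38 * 80 = 21280; answer 21280
Stage 3: Y2 = 21280; c = -7; cross terms: (-30*-28 - -18*-26)=372, (-18*-3 - 9*-28)=306, (9*-7 - -8*-3)=-87, (-8*-26 - -30*-7)=-2; twice the area = |589| = 589; area = 589/2; boundary points = 2 + 1 + 1 + 1 = 5; strictly interior points = area - boundary/2 + 1 = 293; answer 293
Stage 4: Y3 = 293; m = 7; -8*(7)^4 - 7*(7)^3 + 9*(7)^1 + 9 = (-19208) + (-2401) + (63) + (9) = -21537; answer -21537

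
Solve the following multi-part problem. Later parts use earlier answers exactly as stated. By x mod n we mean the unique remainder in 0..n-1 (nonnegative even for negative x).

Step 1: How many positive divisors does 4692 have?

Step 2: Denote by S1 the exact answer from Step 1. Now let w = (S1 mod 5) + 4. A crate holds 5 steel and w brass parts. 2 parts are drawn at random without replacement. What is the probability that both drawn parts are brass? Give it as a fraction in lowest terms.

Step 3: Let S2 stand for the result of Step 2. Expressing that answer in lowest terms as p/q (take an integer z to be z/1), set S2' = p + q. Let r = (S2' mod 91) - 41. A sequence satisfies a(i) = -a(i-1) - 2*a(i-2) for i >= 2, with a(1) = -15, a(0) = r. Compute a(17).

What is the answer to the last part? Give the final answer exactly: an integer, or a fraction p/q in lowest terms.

-1833

Step 1: 4692 = 2^2 * 3 * 17 * 23; number of divisors = (2+1) * (1+1) * (1+1) * (1+1) = 24; answer 24
Step 2: S1 = 24; w = 8; total draws C(13,2) = 78; favorable C(8,2) = 28; P = 14/39; answer 14/39
Step 3: S2 = 14/39; threaded value p + q = 53; r = 12; a(2) = -1*(-15) - 2*(12) = -9; iterating: a(2)=-9, a(3)=39, a(4)=-21, a(5)=-57, a(6)=99, a(7)=15, a(8)=-213, a(9)=183, a(10)=243, a(11)=-609, a(12)=123, a(13)=1095, a(14)=-1341, a(15)=-849, a(16)=3531, a(17)=-1833; answer -1833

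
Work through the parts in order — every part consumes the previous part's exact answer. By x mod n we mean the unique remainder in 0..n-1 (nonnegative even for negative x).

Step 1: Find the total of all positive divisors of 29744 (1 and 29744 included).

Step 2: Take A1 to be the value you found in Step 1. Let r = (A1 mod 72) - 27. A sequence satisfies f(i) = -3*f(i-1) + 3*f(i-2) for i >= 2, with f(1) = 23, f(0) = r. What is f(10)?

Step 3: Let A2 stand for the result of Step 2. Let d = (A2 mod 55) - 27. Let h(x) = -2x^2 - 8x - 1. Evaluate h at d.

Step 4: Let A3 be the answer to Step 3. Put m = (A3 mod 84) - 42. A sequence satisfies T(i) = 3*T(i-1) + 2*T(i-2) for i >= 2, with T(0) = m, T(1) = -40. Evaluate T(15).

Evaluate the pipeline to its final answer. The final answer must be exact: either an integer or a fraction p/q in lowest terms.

Step 1: 29744 = 2^4 * 11 * 13^2; sigma = (1 + 2 + 4 + 8 + 16) * (1 + 11) * (1 + 13 + 169) = 31 * 12 * 183 = 68076; answer 68076
Step 2: A1 = 68076; r = 9; f(2) = -3*(23) + 3*(9) = -42; iterating: f(2)=-42, f(3)=195, f(4)=-711, f(5)=2718, f(6)=-10287, f(7)=39015, f(8)=-147906, f(9)=560763, f(10)=-2126007; answer -2126007
Step 3: A2 = -2126007; d = -9; -2*(-9)^2 - 8*(-9)^1 - 1 = (-162) + (72) + (-1) = -91; answer -91
Step 4: A3 = -91; m = 35; T(2) = 3*(-40) + 2*(35) = -50; iterating: T(2)=-50, T(3)=-230, T(4)=-790, T(5)=-2830, T(6)=-10070, T(7)=-35870, T(8)=-127750, T(9)=-454990, T(10)=-1620470, T(11)=-5771390, T(12)=-20555110, T(13)=-73208110, T(14)=-260734550, T(15)=-928619870; answer -928619870

-928619870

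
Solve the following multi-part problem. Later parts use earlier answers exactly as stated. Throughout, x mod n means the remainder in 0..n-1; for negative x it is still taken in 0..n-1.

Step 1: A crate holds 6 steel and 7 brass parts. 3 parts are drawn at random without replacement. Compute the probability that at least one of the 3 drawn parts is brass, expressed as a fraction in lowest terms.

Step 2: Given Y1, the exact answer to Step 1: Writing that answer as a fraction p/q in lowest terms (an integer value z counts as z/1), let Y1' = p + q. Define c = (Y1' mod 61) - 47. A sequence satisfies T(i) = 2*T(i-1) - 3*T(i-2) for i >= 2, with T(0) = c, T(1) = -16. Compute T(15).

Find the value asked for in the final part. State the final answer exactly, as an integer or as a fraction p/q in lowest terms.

Step 1: total draws C(13,3) = 286; complement C(6,3) = 20; favorable 286 - 20 = 266; P = 133/143; answer 133/143
Step 2: Y1 = 133/143; threaded value p + q = 276; c = -15; T(2) = 2*(-16) - 3*(-15) = 13; iterating: T(2)=13, T(3)=74, T(4)=109, T(5)=-4, T(6)=-335, T(7)=-658, T(8)=-311, T(9)=1352, T(10)=3637, T(11)=3218, T(12)=-4475, T(13)=-18604, T(14)=-23783, T(15)=8246; answer 8246

8246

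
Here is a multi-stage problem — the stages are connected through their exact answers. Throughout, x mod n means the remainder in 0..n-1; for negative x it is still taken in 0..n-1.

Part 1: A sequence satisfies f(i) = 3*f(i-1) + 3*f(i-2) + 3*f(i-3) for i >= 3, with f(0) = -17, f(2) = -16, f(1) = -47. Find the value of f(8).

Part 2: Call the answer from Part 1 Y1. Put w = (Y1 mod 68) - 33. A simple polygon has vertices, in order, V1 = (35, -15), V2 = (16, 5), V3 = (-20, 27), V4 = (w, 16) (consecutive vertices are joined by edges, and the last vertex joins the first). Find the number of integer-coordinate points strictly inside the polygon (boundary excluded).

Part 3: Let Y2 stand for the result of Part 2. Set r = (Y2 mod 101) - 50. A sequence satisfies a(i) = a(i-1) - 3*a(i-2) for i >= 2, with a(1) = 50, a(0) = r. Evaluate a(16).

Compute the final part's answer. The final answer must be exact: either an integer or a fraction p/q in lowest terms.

219290

Part 1: f(3) = 3*(-16) + 3*(-47) + 3*(-17) = -240; iterating: f(3)=-240, f(4)=-909, f(5)=-3495, f(6)=-13932, f(7)=-55008, f(8)=-217305; answer -217305
Part 2: Y1 = -217305; w = -10; cross terms: (35*5 - 16*-15)=415, (16*27 - -20*5)=532, (-20*16 - -10*27)=-50, (-10*-15 - 35*16)=-410; twice the area = |487| = 487; area = 487/2; boundary points = 1 + 2 + 1 + 1 = 5; strictly interior points = area - boundary/2 + 1 = 242; answer 242
Part 3: Y2 = 242; r = -10; a(2) = 1*(50) - 3*(-10) = 80; iterating: a(2)=80, a(3)=-70, a(4)=-310, a(5)=-100, a(6)=830, a(7)=1130, a(8)=-1360, a(9)=-4750, a(10)=-670, a(11)=13580, a(12)=15590, a(13)=-25150, a(14)=-71920, a(15)=3530, a(16)=219290; answer 219290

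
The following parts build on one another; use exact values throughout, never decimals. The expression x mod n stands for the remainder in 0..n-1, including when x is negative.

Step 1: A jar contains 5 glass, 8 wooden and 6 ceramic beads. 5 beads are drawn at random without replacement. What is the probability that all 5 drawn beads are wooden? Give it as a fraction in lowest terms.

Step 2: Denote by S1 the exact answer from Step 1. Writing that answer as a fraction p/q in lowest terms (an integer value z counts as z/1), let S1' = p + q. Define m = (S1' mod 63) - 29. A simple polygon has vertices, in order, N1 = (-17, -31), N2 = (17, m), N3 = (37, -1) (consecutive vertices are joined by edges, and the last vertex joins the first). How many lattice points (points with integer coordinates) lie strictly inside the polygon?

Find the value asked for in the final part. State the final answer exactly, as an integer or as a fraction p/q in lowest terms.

Step 1: total draws C(19,5) = 11628; favorable C(8,5) = 56; P = 14/2907; answer 14/2907
Step 2: S1 = 14/2907; threaded value p + q = 2921; m = -6; cross terms: (-17*-6 - 17*-31)=629, (17*-1 - 37*-6)=205, (37*-31 - -17*-1)=-1164; twice the area = |-330| = 330; area = 165; boundary points = 1 + 5 + 6 = 12; strictly interior points = area - boundary/2 + 1 = 160; answer 160

160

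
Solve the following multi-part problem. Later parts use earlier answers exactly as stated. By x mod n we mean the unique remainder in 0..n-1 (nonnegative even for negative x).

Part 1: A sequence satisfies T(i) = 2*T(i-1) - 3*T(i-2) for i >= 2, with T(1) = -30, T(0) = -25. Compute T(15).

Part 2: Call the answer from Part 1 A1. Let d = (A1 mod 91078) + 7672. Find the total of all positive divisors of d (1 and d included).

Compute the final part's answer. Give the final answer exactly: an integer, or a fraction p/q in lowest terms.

22148

Part 1: T(2) = 2*(-30) - 3*(-25) = 15; iterating: T(2)=15, T(3)=120, T(4)=195, T(5)=30, T(6)=-525, T(7)=-1140, T(8)=-705, T(9)=2010, T(10)=6135, T(11)=6240, T(12)=-5925, T(13)=-30570, T(14)=-43365, T(15)=4980; answer 4980
Part 2: A1 = 4980; d = 12652; 12652 = 2^2 * 3163; sigma = (1 + 2 + 4) * (1 + 3163) = 7 * 3164 = 22148; answer 22148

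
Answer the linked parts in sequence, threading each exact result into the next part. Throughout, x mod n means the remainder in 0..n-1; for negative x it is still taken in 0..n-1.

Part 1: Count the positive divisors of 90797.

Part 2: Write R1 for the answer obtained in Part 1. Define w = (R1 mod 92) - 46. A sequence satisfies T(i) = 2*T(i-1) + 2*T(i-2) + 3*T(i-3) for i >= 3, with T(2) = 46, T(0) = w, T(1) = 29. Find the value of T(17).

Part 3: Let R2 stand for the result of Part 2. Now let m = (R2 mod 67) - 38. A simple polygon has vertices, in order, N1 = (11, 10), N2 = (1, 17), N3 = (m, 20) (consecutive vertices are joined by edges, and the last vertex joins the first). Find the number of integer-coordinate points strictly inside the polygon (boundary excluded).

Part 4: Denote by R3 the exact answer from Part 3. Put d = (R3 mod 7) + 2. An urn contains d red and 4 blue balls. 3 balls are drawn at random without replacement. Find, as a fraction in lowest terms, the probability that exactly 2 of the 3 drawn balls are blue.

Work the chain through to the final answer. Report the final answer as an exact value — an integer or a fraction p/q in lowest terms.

Part 1: 90797 = 7^2 * 17 * 109; number of divisors = (2+1) * (1+1) * (1+1) = 12; answer 12
Part 2: R1 = 12; w = -34; T(3) = 2*(46) + 2*(29) + 3*(-34) = 48; iterating: T(3)=48, T(4)=275, T(5)=784, T(6)=2262, T(7)=6917, T(8)=20710, T(9)=62040, T(10)=186251, T(11)=558712, T(12)=1676046, T(13)=5028269, T(14)=15084766, T(15)=45254208, T(16)=135762755, T(17)=407288224; answer 407288224
Part 3: R2 = 407288224; m = 10; cross terms: (11*17 - 1*10)=177, (1*20 - 10*17)=-150, (10*10 - 11*20)=-120; twice the area = |-93| = 93; area = 93/2; boundary points = 1 + 3 + 1 = 5; strictly interior points = area - boundary/2 + 1 = 45; answer 45
Part 4: R3 = 45; d = 5; total draws C(9,3) = 84; favorable C(4,2)*C(5,1) = 30; P = 5/14; answer 5/14

5/14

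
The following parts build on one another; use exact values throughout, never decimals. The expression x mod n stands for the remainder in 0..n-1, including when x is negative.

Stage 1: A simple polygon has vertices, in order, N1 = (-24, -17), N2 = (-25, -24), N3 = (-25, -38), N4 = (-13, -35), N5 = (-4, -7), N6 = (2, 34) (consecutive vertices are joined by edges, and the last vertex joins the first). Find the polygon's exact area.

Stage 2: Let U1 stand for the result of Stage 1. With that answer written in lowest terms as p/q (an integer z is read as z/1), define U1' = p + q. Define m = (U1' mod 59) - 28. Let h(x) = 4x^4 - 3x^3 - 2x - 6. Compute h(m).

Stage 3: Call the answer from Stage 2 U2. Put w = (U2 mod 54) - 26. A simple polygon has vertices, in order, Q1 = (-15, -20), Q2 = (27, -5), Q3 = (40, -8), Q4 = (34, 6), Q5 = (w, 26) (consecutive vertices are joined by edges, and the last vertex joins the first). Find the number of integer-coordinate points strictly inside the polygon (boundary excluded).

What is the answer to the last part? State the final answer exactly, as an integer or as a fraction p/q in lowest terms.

Stage 1: cross terms: (-24*-24 - -25*-17)=151, (-25*-38 - -25*-24)=350, (-25*-35 - -13*-38)=381, (-13*-7 - -4*-35)=-49, (-4*34 - 2*-7)=-122, (2*-17 - -24*34)=782; twice the area = |1493| = 1493; area = 1493/2; answer 1493/2
Stage 2: U1 = 1493/2; threaded value p + q = 1495; m = -8; 4*(-8)^4 - 3*(-8)^3 - 2*(-8)^1 - 6 = (16384) + (1536) + (16) + (-6) = 17930; answer 17930
Stage 3: U2 = 17930; w = -24; cross terms: (-15*-5 - 27*-20)=615, (27*-8 - 40*-5)=-16, (40*6 - 34*-8)=512, (34*26 - -24*6)=1028, (-24*-20 - -15*26)=870; twice the area = |3009| = 3009; area = 3009/2; boundary points = 3 + 1 + 2 + 2 + 1 = 9; strictly interior points = area - boundary/2 + 1 = 1501; answer 1501

1501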